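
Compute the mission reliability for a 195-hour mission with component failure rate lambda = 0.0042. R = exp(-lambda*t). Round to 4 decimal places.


lambda = 0.0042
mission_time = 195
lambda * t = 0.0042 * 195 = 0.819
R = exp(-0.819)
R = 0.4409

0.4409


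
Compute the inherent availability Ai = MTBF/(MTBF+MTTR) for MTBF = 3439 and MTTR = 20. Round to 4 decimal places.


MTBF = 3439
MTTR = 20
MTBF + MTTR = 3459
Ai = 3439 / 3459
Ai = 0.9942

0.9942


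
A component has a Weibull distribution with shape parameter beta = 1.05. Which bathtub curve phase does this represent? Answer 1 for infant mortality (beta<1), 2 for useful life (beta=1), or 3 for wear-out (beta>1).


beta = 1.05
Compare beta to 1:
beta < 1 => infant mortality (phase 1)
beta = 1 => useful life (phase 2)
beta > 1 => wear-out (phase 3)
Since beta = 1.05, this is wear-out (increasing failure rate)
Phase = 3

3


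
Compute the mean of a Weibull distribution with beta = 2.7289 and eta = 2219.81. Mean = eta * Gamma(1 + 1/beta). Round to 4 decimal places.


beta = 2.7289, eta = 2219.81
1/beta = 0.3664
1 + 1/beta = 1.3664
Gamma(1.3664) = 0.8896
Mean = 2219.81 * 0.8896
Mean = 1974.7696

1974.7696


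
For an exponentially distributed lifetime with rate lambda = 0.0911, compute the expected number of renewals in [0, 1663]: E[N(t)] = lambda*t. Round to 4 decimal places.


lambda = 0.0911
t = 1663
E[N(t)] = lambda * t
E[N(t)] = 0.0911 * 1663
E[N(t)] = 151.4993

151.4993


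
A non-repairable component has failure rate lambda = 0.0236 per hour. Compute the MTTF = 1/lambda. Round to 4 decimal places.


lambda = 0.0236
MTTF = 1 / 0.0236
MTTF = 42.3729

42.3729


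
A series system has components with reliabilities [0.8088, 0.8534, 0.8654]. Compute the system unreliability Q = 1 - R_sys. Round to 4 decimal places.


Components: [0.8088, 0.8534, 0.8654]
After component 1: product = 0.8088
After component 2: product = 0.6902
After component 3: product = 0.5973
R_sys = 0.5973
Q = 1 - 0.5973 = 0.4027

0.4027


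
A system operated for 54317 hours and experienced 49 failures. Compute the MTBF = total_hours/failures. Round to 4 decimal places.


total_hours = 54317
failures = 49
MTBF = 54317 / 49
MTBF = 1108.5102

1108.5102


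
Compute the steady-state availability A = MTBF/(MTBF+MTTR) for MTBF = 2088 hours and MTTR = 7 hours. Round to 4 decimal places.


MTBF = 2088
MTTR = 7
MTBF + MTTR = 2095
A = 2088 / 2095
A = 0.9967

0.9967


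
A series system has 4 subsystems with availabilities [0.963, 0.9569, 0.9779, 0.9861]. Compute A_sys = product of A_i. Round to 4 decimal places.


Subsystems: [0.963, 0.9569, 0.9779, 0.9861]
After subsystem 1 (A=0.963): product = 0.963
After subsystem 2 (A=0.9569): product = 0.9215
After subsystem 3 (A=0.9779): product = 0.9011
After subsystem 4 (A=0.9861): product = 0.8886
A_sys = 0.8886

0.8886


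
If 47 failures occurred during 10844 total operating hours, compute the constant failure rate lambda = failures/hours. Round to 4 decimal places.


failures = 47
total_hours = 10844
lambda = 47 / 10844
lambda = 0.0043

0.0043


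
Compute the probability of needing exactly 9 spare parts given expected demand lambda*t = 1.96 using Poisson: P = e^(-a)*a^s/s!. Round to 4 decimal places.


a = 1.96, s = 9
e^(-a) = e^(-1.96) = 0.1409
a^s = 1.96^9 = 426.8789
s! = 362880
P = 0.1409 * 426.8789 / 362880
P = 0.0002

0.0002


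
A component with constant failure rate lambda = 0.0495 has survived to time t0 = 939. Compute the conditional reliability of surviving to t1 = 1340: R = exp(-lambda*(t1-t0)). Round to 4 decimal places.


lambda = 0.0495
t0 = 939, t1 = 1340
t1 - t0 = 401
lambda * (t1-t0) = 0.0495 * 401 = 19.8495
R = exp(-19.8495)
R = 0.0

0.0


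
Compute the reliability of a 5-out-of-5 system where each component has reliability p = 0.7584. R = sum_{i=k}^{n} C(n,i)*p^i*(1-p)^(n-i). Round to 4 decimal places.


k = 5, n = 5, p = 0.7584
i=5: C(5,5)=1 * 0.7584^5 * 0.2416^0 = 0.2509
R = sum of terms = 0.2509

0.2509


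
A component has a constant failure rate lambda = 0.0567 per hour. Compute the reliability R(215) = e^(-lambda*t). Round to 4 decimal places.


lambda = 0.0567
t = 215
lambda * t = 12.1905
R(t) = e^(-12.1905)
R(t) = 0.0

0.0


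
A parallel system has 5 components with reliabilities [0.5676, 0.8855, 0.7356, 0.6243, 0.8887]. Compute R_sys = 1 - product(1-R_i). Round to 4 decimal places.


Components: [0.5676, 0.8855, 0.7356, 0.6243, 0.8887]
(1 - 0.5676) = 0.4324, running product = 0.4324
(1 - 0.8855) = 0.1145, running product = 0.0495
(1 - 0.7356) = 0.2644, running product = 0.0131
(1 - 0.6243) = 0.3757, running product = 0.0049
(1 - 0.8887) = 0.1113, running product = 0.0005
Product of (1-R_i) = 0.0005
R_sys = 1 - 0.0005 = 0.9995

0.9995


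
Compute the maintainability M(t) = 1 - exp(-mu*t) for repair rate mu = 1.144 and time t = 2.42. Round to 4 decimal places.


mu = 1.144, t = 2.42
mu * t = 1.144 * 2.42 = 2.7685
exp(-2.7685) = 0.0628
M(t) = 1 - 0.0628
M(t) = 0.9372

0.9372


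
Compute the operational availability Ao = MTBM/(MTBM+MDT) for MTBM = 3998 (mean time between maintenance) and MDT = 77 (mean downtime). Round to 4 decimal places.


MTBM = 3998
MDT = 77
MTBM + MDT = 4075
Ao = 3998 / 4075
Ao = 0.9811

0.9811


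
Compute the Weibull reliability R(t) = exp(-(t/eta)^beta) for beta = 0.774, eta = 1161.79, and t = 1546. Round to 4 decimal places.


beta = 0.774, eta = 1161.79, t = 1546
t/eta = 1546 / 1161.79 = 1.3307
(t/eta)^beta = 1.3307^0.774 = 1.2475
R(t) = exp(-1.2475)
R(t) = 0.2872

0.2872


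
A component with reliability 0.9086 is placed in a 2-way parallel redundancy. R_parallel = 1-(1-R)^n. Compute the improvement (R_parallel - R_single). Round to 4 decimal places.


R_single = 0.9086, n = 2
1 - R_single = 0.0914
(1 - R_single)^n = 0.0914^2 = 0.0084
R_parallel = 1 - 0.0084 = 0.9916
Improvement = 0.9916 - 0.9086
Improvement = 0.083

0.083


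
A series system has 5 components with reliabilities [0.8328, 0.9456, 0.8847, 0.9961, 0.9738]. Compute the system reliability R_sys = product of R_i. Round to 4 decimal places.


Components: [0.8328, 0.9456, 0.8847, 0.9961, 0.9738]
After component 1 (R=0.8328): product = 0.8328
After component 2 (R=0.9456): product = 0.7875
After component 3 (R=0.8847): product = 0.6967
After component 4 (R=0.9961): product = 0.694
After component 5 (R=0.9738): product = 0.6758
R_sys = 0.6758

0.6758


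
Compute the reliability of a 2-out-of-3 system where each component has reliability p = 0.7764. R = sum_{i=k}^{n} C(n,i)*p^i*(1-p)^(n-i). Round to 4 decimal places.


k = 2, n = 3, p = 0.7764
i=2: C(3,2)=3 * 0.7764^2 * 0.2236^1 = 0.4044
i=3: C(3,3)=1 * 0.7764^3 * 0.2236^0 = 0.468
R = sum of terms = 0.8724

0.8724


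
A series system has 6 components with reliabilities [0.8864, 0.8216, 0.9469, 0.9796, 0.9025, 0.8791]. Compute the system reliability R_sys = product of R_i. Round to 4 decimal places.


Components: [0.8864, 0.8216, 0.9469, 0.9796, 0.9025, 0.8791]
After component 1 (R=0.8864): product = 0.8864
After component 2 (R=0.8216): product = 0.7283
After component 3 (R=0.9469): product = 0.6896
After component 4 (R=0.9796): product = 0.6755
After component 5 (R=0.9025): product = 0.6097
After component 6 (R=0.8791): product = 0.536
R_sys = 0.536

0.536


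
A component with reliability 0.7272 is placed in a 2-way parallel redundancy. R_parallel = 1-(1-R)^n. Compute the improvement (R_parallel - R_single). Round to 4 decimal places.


R_single = 0.7272, n = 2
1 - R_single = 0.2728
(1 - R_single)^n = 0.2728^2 = 0.0744
R_parallel = 1 - 0.0744 = 0.9256
Improvement = 0.9256 - 0.7272
Improvement = 0.1984

0.1984


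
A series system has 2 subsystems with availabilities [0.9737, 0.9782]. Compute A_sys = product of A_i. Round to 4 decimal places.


Subsystems: [0.9737, 0.9782]
After subsystem 1 (A=0.9737): product = 0.9737
After subsystem 2 (A=0.9782): product = 0.9525
A_sys = 0.9525

0.9525


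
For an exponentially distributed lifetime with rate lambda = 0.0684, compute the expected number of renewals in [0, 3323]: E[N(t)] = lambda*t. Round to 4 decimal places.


lambda = 0.0684
t = 3323
E[N(t)] = lambda * t
E[N(t)] = 0.0684 * 3323
E[N(t)] = 227.2932

227.2932


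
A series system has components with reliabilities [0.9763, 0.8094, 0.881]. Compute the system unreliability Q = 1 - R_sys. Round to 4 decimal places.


Components: [0.9763, 0.8094, 0.881]
After component 1: product = 0.9763
After component 2: product = 0.7902
After component 3: product = 0.6962
R_sys = 0.6962
Q = 1 - 0.6962 = 0.3038

0.3038


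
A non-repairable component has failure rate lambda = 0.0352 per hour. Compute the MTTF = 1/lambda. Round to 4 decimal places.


lambda = 0.0352
MTTF = 1 / 0.0352
MTTF = 28.4091

28.4091


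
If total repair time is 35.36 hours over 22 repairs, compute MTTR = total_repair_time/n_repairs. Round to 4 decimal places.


total_repair_time = 35.36
n_repairs = 22
MTTR = 35.36 / 22
MTTR = 1.6073

1.6073


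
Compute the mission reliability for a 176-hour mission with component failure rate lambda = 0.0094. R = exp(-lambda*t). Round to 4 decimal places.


lambda = 0.0094
mission_time = 176
lambda * t = 0.0094 * 176 = 1.6544
R = exp(-1.6544)
R = 0.1912

0.1912


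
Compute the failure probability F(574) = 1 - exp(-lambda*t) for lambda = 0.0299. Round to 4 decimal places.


lambda = 0.0299, t = 574
lambda * t = 17.1626
exp(-17.1626) = 0.0
F(t) = 1 - 0.0
F(t) = 1.0

1.0


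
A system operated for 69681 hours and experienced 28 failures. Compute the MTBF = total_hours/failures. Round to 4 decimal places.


total_hours = 69681
failures = 28
MTBF = 69681 / 28
MTBF = 2488.6071

2488.6071


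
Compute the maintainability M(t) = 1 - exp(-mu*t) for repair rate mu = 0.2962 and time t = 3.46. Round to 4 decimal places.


mu = 0.2962, t = 3.46
mu * t = 0.2962 * 3.46 = 1.0249
exp(-1.0249) = 0.3588
M(t) = 1 - 0.3588
M(t) = 0.6412

0.6412


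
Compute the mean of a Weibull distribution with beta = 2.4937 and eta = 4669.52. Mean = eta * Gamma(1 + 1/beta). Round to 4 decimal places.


beta = 2.4937, eta = 4669.52
1/beta = 0.401
1 + 1/beta = 1.401
Gamma(1.401) = 0.8872
Mean = 4669.52 * 0.8872
Mean = 4142.8413

4142.8413


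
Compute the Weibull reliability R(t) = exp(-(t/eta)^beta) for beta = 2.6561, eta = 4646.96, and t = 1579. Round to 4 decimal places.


beta = 2.6561, eta = 4646.96, t = 1579
t/eta = 1579 / 4646.96 = 0.3398
(t/eta)^beta = 0.3398^2.6561 = 0.0569
R(t) = exp(-0.0569)
R(t) = 0.9447

0.9447


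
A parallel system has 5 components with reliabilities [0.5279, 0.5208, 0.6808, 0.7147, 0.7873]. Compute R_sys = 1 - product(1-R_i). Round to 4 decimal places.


Components: [0.5279, 0.5208, 0.6808, 0.7147, 0.7873]
(1 - 0.5279) = 0.4721, running product = 0.4721
(1 - 0.5208) = 0.4792, running product = 0.2262
(1 - 0.6808) = 0.3192, running product = 0.0722
(1 - 0.7147) = 0.2853, running product = 0.0206
(1 - 0.7873) = 0.2127, running product = 0.0044
Product of (1-R_i) = 0.0044
R_sys = 1 - 0.0044 = 0.9956

0.9956


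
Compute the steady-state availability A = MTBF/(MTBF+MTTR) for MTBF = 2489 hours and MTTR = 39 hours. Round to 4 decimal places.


MTBF = 2489
MTTR = 39
MTBF + MTTR = 2528
A = 2489 / 2528
A = 0.9846

0.9846


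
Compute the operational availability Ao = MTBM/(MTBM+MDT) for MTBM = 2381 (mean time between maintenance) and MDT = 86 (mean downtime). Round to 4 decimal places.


MTBM = 2381
MDT = 86
MTBM + MDT = 2467
Ao = 2381 / 2467
Ao = 0.9651

0.9651


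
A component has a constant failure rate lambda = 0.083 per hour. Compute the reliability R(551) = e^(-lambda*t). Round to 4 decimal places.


lambda = 0.083
t = 551
lambda * t = 45.733
R(t) = e^(-45.733)
R(t) = 0.0

0.0


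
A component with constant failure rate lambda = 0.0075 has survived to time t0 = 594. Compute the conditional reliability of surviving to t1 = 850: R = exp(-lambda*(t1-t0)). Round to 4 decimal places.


lambda = 0.0075
t0 = 594, t1 = 850
t1 - t0 = 256
lambda * (t1-t0) = 0.0075 * 256 = 1.92
R = exp(-1.92)
R = 0.1466

0.1466


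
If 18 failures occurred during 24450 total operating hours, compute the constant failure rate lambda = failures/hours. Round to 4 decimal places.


failures = 18
total_hours = 24450
lambda = 18 / 24450
lambda = 0.0007

0.0007


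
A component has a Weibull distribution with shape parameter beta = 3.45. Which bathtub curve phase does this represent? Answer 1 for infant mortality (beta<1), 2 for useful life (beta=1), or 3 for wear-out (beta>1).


beta = 3.45
Compare beta to 1:
beta < 1 => infant mortality (phase 1)
beta = 1 => useful life (phase 2)
beta > 1 => wear-out (phase 3)
Since beta = 3.45, this is wear-out (increasing failure rate)
Phase = 3

3


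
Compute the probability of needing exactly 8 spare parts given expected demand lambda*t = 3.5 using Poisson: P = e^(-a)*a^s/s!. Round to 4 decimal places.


a = 3.5, s = 8
e^(-a) = e^(-3.5) = 0.0302
a^s = 3.5^8 = 22518.7539
s! = 40320
P = 0.0302 * 22518.7539 / 40320
P = 0.0169

0.0169


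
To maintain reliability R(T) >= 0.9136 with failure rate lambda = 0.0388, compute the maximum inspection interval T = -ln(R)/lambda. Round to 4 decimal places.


R_target = 0.9136
lambda = 0.0388
-ln(0.9136) = 0.0904
T = 0.0904 / 0.0388
T = 2.3289

2.3289


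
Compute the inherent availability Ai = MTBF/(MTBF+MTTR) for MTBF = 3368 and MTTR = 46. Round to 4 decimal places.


MTBF = 3368
MTTR = 46
MTBF + MTTR = 3414
Ai = 3368 / 3414
Ai = 0.9865

0.9865


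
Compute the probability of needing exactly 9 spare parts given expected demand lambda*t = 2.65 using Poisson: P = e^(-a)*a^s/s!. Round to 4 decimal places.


a = 2.65, s = 9
e^(-a) = e^(-2.65) = 0.0707
a^s = 2.65^9 = 6444.8508
s! = 362880
P = 0.0707 * 6444.8508 / 362880
P = 0.0013

0.0013


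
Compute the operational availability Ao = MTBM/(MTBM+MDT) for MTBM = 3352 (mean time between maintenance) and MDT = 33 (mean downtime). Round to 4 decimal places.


MTBM = 3352
MDT = 33
MTBM + MDT = 3385
Ao = 3352 / 3385
Ao = 0.9903

0.9903


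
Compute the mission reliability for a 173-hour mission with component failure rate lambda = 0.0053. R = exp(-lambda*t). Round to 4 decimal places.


lambda = 0.0053
mission_time = 173
lambda * t = 0.0053 * 173 = 0.9169
R = exp(-0.9169)
R = 0.3998

0.3998


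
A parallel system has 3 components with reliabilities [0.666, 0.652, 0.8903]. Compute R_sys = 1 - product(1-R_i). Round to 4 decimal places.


Components: [0.666, 0.652, 0.8903]
(1 - 0.666) = 0.334, running product = 0.334
(1 - 0.652) = 0.348, running product = 0.1162
(1 - 0.8903) = 0.1097, running product = 0.0128
Product of (1-R_i) = 0.0128
R_sys = 1 - 0.0128 = 0.9872

0.9872


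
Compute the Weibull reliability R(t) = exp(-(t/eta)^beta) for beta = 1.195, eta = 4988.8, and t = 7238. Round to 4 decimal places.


beta = 1.195, eta = 4988.8, t = 7238
t/eta = 7238 / 4988.8 = 1.4508
(t/eta)^beta = 1.4508^1.195 = 1.5601
R(t) = exp(-1.5601)
R(t) = 0.2101

0.2101


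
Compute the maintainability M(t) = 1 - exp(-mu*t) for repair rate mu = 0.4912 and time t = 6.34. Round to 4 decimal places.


mu = 0.4912, t = 6.34
mu * t = 0.4912 * 6.34 = 3.1142
exp(-3.1142) = 0.0444
M(t) = 1 - 0.0444
M(t) = 0.9556

0.9556


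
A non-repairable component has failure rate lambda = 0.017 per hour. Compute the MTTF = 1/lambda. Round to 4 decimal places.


lambda = 0.017
MTTF = 1 / 0.017
MTTF = 58.8235

58.8235


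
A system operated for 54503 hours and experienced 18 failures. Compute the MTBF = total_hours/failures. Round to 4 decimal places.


total_hours = 54503
failures = 18
MTBF = 54503 / 18
MTBF = 3027.9444

3027.9444


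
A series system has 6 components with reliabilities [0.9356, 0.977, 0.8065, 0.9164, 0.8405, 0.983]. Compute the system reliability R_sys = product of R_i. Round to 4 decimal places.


Components: [0.9356, 0.977, 0.8065, 0.9164, 0.8405, 0.983]
After component 1 (R=0.9356): product = 0.9356
After component 2 (R=0.977): product = 0.9141
After component 3 (R=0.8065): product = 0.7372
After component 4 (R=0.9164): product = 0.6756
After component 5 (R=0.8405): product = 0.5678
After component 6 (R=0.983): product = 0.5582
R_sys = 0.5582

0.5582


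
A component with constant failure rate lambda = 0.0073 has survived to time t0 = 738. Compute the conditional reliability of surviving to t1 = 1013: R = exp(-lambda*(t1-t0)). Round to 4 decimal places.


lambda = 0.0073
t0 = 738, t1 = 1013
t1 - t0 = 275
lambda * (t1-t0) = 0.0073 * 275 = 2.0075
R = exp(-2.0075)
R = 0.1343

0.1343


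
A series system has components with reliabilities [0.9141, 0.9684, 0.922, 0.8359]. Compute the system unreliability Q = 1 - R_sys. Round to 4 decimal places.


Components: [0.9141, 0.9684, 0.922, 0.8359]
After component 1: product = 0.9141
After component 2: product = 0.8852
After component 3: product = 0.8162
After component 4: product = 0.6822
R_sys = 0.6822
Q = 1 - 0.6822 = 0.3178

0.3178


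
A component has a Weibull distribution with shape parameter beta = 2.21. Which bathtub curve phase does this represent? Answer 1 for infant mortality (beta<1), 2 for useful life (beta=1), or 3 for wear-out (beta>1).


beta = 2.21
Compare beta to 1:
beta < 1 => infant mortality (phase 1)
beta = 1 => useful life (phase 2)
beta > 1 => wear-out (phase 3)
Since beta = 2.21, this is wear-out (increasing failure rate)
Phase = 3

3


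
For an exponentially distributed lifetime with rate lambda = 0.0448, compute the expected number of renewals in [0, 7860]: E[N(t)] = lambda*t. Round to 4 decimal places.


lambda = 0.0448
t = 7860
E[N(t)] = lambda * t
E[N(t)] = 0.0448 * 7860
E[N(t)] = 352.128

352.128


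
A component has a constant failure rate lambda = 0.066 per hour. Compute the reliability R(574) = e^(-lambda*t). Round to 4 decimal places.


lambda = 0.066
t = 574
lambda * t = 37.884
R(t) = e^(-37.884)
R(t) = 0.0

0.0


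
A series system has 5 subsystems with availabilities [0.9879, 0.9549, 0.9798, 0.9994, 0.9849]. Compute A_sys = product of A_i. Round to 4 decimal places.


Subsystems: [0.9879, 0.9549, 0.9798, 0.9994, 0.9849]
After subsystem 1 (A=0.9879): product = 0.9879
After subsystem 2 (A=0.9549): product = 0.9433
After subsystem 3 (A=0.9798): product = 0.9243
After subsystem 4 (A=0.9994): product = 0.9237
After subsystem 5 (A=0.9849): product = 0.9098
A_sys = 0.9098

0.9098


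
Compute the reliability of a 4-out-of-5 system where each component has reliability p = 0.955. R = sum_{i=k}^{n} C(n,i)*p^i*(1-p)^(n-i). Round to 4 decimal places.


k = 4, n = 5, p = 0.955
i=4: C(5,4)=5 * 0.955^4 * 0.045^1 = 0.1872
i=5: C(5,5)=1 * 0.955^5 * 0.045^0 = 0.7944
R = sum of terms = 0.9815

0.9815


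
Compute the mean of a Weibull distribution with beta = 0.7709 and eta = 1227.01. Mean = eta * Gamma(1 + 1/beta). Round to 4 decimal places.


beta = 0.7709, eta = 1227.01
1/beta = 1.2972
1 + 1/beta = 2.2972
Gamma(2.2972) = 1.1647
Mean = 1227.01 * 1.1647
Mean = 1429.1543

1429.1543


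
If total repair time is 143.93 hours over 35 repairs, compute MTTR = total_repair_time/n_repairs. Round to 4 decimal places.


total_repair_time = 143.93
n_repairs = 35
MTTR = 143.93 / 35
MTTR = 4.1123

4.1123


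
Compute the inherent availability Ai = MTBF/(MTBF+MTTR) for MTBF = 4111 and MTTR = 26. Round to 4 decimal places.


MTBF = 4111
MTTR = 26
MTBF + MTTR = 4137
Ai = 4111 / 4137
Ai = 0.9937

0.9937


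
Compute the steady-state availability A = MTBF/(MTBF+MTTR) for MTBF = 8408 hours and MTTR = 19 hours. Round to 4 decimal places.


MTBF = 8408
MTTR = 19
MTBF + MTTR = 8427
A = 8408 / 8427
A = 0.9977

0.9977


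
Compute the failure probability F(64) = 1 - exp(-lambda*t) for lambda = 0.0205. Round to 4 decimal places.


lambda = 0.0205, t = 64
lambda * t = 1.312
exp(-1.312) = 0.2693
F(t) = 1 - 0.2693
F(t) = 0.7307

0.7307


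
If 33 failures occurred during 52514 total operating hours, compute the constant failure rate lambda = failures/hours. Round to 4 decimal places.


failures = 33
total_hours = 52514
lambda = 33 / 52514
lambda = 0.0006

0.0006


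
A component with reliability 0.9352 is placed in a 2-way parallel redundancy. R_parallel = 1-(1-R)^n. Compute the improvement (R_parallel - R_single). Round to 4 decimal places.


R_single = 0.9352, n = 2
1 - R_single = 0.0648
(1 - R_single)^n = 0.0648^2 = 0.0042
R_parallel = 1 - 0.0042 = 0.9958
Improvement = 0.9958 - 0.9352
Improvement = 0.0606

0.0606


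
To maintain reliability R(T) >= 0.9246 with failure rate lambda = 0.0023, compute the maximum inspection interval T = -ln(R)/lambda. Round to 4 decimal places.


R_target = 0.9246
lambda = 0.0023
-ln(0.9246) = 0.0784
T = 0.0784 / 0.0023
T = 34.0844

34.0844


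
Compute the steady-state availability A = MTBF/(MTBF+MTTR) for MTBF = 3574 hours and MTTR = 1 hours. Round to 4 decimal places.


MTBF = 3574
MTTR = 1
MTBF + MTTR = 3575
A = 3574 / 3575
A = 0.9997

0.9997


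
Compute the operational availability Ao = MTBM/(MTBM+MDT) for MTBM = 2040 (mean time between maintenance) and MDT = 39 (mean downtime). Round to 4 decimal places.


MTBM = 2040
MDT = 39
MTBM + MDT = 2079
Ao = 2040 / 2079
Ao = 0.9812

0.9812


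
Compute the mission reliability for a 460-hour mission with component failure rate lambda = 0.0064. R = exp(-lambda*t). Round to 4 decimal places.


lambda = 0.0064
mission_time = 460
lambda * t = 0.0064 * 460 = 2.944
R = exp(-2.944)
R = 0.0527

0.0527


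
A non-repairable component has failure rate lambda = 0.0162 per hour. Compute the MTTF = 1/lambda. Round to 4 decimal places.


lambda = 0.0162
MTTF = 1 / 0.0162
MTTF = 61.7284

61.7284


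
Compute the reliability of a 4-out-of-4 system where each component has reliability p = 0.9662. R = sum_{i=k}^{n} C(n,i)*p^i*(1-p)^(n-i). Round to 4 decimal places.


k = 4, n = 4, p = 0.9662
i=4: C(4,4)=1 * 0.9662^4 * 0.0338^0 = 0.8715
R = sum of terms = 0.8715

0.8715


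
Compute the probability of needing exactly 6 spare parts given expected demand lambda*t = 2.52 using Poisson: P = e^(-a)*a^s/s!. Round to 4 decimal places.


a = 2.52, s = 6
e^(-a) = e^(-2.52) = 0.0805
a^s = 2.52^6 = 256.0963
s! = 720
P = 0.0805 * 256.0963 / 720
P = 0.0286

0.0286


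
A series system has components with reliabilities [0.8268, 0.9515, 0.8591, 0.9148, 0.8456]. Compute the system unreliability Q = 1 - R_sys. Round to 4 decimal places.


Components: [0.8268, 0.9515, 0.8591, 0.9148, 0.8456]
After component 1: product = 0.8268
After component 2: product = 0.7867
After component 3: product = 0.6759
After component 4: product = 0.6183
After component 5: product = 0.5228
R_sys = 0.5228
Q = 1 - 0.5228 = 0.4772

0.4772


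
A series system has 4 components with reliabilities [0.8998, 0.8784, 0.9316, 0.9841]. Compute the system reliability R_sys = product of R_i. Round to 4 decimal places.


Components: [0.8998, 0.8784, 0.9316, 0.9841]
After component 1 (R=0.8998): product = 0.8998
After component 2 (R=0.8784): product = 0.7904
After component 3 (R=0.9316): product = 0.7363
After component 4 (R=0.9841): product = 0.7246
R_sys = 0.7246

0.7246


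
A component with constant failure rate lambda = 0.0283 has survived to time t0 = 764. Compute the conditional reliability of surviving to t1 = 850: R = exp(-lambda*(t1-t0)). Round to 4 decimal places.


lambda = 0.0283
t0 = 764, t1 = 850
t1 - t0 = 86
lambda * (t1-t0) = 0.0283 * 86 = 2.4338
R = exp(-2.4338)
R = 0.0877

0.0877


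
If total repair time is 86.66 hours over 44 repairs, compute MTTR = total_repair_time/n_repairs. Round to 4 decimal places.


total_repair_time = 86.66
n_repairs = 44
MTTR = 86.66 / 44
MTTR = 1.9695

1.9695


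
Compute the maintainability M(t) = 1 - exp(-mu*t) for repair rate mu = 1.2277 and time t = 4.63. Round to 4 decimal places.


mu = 1.2277, t = 4.63
mu * t = 1.2277 * 4.63 = 5.6843
exp(-5.6843) = 0.0034
M(t) = 1 - 0.0034
M(t) = 0.9966

0.9966


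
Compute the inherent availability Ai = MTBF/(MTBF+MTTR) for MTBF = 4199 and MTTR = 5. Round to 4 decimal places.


MTBF = 4199
MTTR = 5
MTBF + MTTR = 4204
Ai = 4199 / 4204
Ai = 0.9988

0.9988


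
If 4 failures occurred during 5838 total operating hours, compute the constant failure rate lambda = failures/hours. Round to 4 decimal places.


failures = 4
total_hours = 5838
lambda = 4 / 5838
lambda = 0.0007

0.0007


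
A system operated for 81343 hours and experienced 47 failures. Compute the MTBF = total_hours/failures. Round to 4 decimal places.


total_hours = 81343
failures = 47
MTBF = 81343 / 47
MTBF = 1730.7021

1730.7021


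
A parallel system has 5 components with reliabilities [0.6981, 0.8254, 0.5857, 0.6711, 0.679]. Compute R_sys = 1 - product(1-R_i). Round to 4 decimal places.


Components: [0.6981, 0.8254, 0.5857, 0.6711, 0.679]
(1 - 0.6981) = 0.3019, running product = 0.3019
(1 - 0.8254) = 0.1746, running product = 0.0527
(1 - 0.5857) = 0.4143, running product = 0.0218
(1 - 0.6711) = 0.3289, running product = 0.0072
(1 - 0.679) = 0.321, running product = 0.0023
Product of (1-R_i) = 0.0023
R_sys = 1 - 0.0023 = 0.9977

0.9977


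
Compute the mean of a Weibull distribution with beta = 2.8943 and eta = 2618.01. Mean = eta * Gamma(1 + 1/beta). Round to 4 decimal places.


beta = 2.8943, eta = 2618.01
1/beta = 0.3455
1 + 1/beta = 1.3455
Gamma(1.3455) = 0.8916
Mean = 2618.01 * 0.8916
Mean = 2334.2634

2334.2634


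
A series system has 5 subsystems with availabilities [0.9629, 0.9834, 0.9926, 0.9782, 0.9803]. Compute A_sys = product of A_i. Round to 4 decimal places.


Subsystems: [0.9629, 0.9834, 0.9926, 0.9782, 0.9803]
After subsystem 1 (A=0.9629): product = 0.9629
After subsystem 2 (A=0.9834): product = 0.9469
After subsystem 3 (A=0.9926): product = 0.9399
After subsystem 4 (A=0.9782): product = 0.9194
After subsystem 5 (A=0.9803): product = 0.9013
A_sys = 0.9013

0.9013


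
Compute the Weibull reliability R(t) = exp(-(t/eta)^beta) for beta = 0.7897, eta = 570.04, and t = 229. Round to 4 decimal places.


beta = 0.7897, eta = 570.04, t = 229
t/eta = 229 / 570.04 = 0.4017
(t/eta)^beta = 0.4017^0.7897 = 0.4867
R(t) = exp(-0.4867)
R(t) = 0.6147

0.6147


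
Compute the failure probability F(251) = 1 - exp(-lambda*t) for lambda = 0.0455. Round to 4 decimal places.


lambda = 0.0455, t = 251
lambda * t = 11.4205
exp(-11.4205) = 0.0
F(t) = 1 - 0.0
F(t) = 1.0

1.0


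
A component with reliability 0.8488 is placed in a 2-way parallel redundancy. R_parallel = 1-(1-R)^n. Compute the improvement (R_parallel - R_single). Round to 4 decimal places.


R_single = 0.8488, n = 2
1 - R_single = 0.1512
(1 - R_single)^n = 0.1512^2 = 0.0229
R_parallel = 1 - 0.0229 = 0.9771
Improvement = 0.9771 - 0.8488
Improvement = 0.1283

0.1283


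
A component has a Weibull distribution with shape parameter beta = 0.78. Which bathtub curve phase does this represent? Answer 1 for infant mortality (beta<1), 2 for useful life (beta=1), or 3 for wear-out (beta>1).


beta = 0.78
Compare beta to 1:
beta < 1 => infant mortality (phase 1)
beta = 1 => useful life (phase 2)
beta > 1 => wear-out (phase 3)
Since beta = 0.78, this is infant mortality (decreasing failure rate)
Phase = 1

1


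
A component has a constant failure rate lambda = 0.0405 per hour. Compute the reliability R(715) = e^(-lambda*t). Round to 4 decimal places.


lambda = 0.0405
t = 715
lambda * t = 28.9575
R(t) = e^(-28.9575)
R(t) = 0.0

0.0


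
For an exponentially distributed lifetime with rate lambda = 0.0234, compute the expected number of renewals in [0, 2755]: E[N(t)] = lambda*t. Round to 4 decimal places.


lambda = 0.0234
t = 2755
E[N(t)] = lambda * t
E[N(t)] = 0.0234 * 2755
E[N(t)] = 64.467

64.467


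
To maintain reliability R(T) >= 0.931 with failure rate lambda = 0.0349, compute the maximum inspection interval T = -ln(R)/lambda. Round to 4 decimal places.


R_target = 0.931
lambda = 0.0349
-ln(0.931) = 0.0715
T = 0.0715 / 0.0349
T = 2.0486

2.0486


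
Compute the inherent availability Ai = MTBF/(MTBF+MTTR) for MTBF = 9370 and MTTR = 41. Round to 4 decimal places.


MTBF = 9370
MTTR = 41
MTBF + MTTR = 9411
Ai = 9370 / 9411
Ai = 0.9956

0.9956


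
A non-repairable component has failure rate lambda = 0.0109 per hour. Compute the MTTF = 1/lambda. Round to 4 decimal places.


lambda = 0.0109
MTTF = 1 / 0.0109
MTTF = 91.7431

91.7431


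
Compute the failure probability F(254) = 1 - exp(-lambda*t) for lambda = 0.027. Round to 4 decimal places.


lambda = 0.027, t = 254
lambda * t = 6.858
exp(-6.858) = 0.0011
F(t) = 1 - 0.0011
F(t) = 0.9989

0.9989


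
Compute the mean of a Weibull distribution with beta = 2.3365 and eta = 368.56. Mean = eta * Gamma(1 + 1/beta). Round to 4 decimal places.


beta = 2.3365, eta = 368.56
1/beta = 0.428
1 + 1/beta = 1.428
Gamma(1.428) = 0.8861
Mean = 368.56 * 0.8861
Mean = 326.5786

326.5786


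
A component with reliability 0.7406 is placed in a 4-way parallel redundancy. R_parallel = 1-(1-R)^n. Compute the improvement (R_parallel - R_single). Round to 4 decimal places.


R_single = 0.7406, n = 4
1 - R_single = 0.2594
(1 - R_single)^n = 0.2594^4 = 0.0045
R_parallel = 1 - 0.0045 = 0.9955
Improvement = 0.9955 - 0.7406
Improvement = 0.2549

0.2549


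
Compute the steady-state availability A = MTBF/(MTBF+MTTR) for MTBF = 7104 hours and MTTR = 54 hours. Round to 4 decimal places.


MTBF = 7104
MTTR = 54
MTBF + MTTR = 7158
A = 7104 / 7158
A = 0.9925

0.9925


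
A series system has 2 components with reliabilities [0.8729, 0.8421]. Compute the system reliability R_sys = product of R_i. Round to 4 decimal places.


Components: [0.8729, 0.8421]
After component 1 (R=0.8729): product = 0.8729
After component 2 (R=0.8421): product = 0.7351
R_sys = 0.7351

0.7351


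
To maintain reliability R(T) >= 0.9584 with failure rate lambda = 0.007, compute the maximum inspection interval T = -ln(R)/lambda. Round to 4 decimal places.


R_target = 0.9584
lambda = 0.007
-ln(0.9584) = 0.0425
T = 0.0425 / 0.007
T = 6.07

6.07


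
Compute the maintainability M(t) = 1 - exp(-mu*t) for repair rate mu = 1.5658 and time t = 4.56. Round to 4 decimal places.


mu = 1.5658, t = 4.56
mu * t = 1.5658 * 4.56 = 7.14
exp(-7.14) = 0.0008
M(t) = 1 - 0.0008
M(t) = 0.9992

0.9992


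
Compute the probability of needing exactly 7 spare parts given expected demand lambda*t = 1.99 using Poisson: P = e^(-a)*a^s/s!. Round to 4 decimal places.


a = 1.99, s = 7
e^(-a) = e^(-1.99) = 0.1367
a^s = 1.99^7 = 123.5866
s! = 5040
P = 0.1367 * 123.5866 / 5040
P = 0.0034

0.0034


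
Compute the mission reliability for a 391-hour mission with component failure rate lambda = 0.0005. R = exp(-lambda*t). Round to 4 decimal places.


lambda = 0.0005
mission_time = 391
lambda * t = 0.0005 * 391 = 0.1955
R = exp(-0.1955)
R = 0.8224

0.8224


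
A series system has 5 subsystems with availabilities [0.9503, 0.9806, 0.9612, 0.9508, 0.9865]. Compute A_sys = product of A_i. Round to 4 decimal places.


Subsystems: [0.9503, 0.9806, 0.9612, 0.9508, 0.9865]
After subsystem 1 (A=0.9503): product = 0.9503
After subsystem 2 (A=0.9806): product = 0.9319
After subsystem 3 (A=0.9612): product = 0.8957
After subsystem 4 (A=0.9508): product = 0.8516
After subsystem 5 (A=0.9865): product = 0.8401
A_sys = 0.8401

0.8401


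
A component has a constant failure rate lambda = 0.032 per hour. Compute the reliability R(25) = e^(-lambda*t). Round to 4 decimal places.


lambda = 0.032
t = 25
lambda * t = 0.8
R(t) = e^(-0.8)
R(t) = 0.4493

0.4493


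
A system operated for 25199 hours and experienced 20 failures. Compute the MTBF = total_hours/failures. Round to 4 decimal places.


total_hours = 25199
failures = 20
MTBF = 25199 / 20
MTBF = 1259.95

1259.95


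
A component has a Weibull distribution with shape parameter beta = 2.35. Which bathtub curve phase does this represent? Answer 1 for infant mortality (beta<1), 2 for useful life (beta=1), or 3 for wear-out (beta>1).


beta = 2.35
Compare beta to 1:
beta < 1 => infant mortality (phase 1)
beta = 1 => useful life (phase 2)
beta > 1 => wear-out (phase 3)
Since beta = 2.35, this is wear-out (increasing failure rate)
Phase = 3

3


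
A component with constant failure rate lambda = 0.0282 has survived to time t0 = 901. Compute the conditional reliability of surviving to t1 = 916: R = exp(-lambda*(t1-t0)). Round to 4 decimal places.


lambda = 0.0282
t0 = 901, t1 = 916
t1 - t0 = 15
lambda * (t1-t0) = 0.0282 * 15 = 0.423
R = exp(-0.423)
R = 0.6551

0.6551


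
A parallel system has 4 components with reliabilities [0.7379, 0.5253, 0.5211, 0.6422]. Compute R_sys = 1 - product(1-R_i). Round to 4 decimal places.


Components: [0.7379, 0.5253, 0.5211, 0.6422]
(1 - 0.7379) = 0.2621, running product = 0.2621
(1 - 0.5253) = 0.4747, running product = 0.1244
(1 - 0.5211) = 0.4789, running product = 0.0596
(1 - 0.6422) = 0.3578, running product = 0.0213
Product of (1-R_i) = 0.0213
R_sys = 1 - 0.0213 = 0.9787

0.9787


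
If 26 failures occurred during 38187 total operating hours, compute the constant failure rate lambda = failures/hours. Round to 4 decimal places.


failures = 26
total_hours = 38187
lambda = 26 / 38187
lambda = 0.0007

0.0007


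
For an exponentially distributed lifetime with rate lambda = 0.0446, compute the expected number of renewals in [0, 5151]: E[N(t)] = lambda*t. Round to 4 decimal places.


lambda = 0.0446
t = 5151
E[N(t)] = lambda * t
E[N(t)] = 0.0446 * 5151
E[N(t)] = 229.7346

229.7346


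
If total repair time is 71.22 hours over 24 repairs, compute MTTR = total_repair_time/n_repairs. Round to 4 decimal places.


total_repair_time = 71.22
n_repairs = 24
MTTR = 71.22 / 24
MTTR = 2.9675

2.9675


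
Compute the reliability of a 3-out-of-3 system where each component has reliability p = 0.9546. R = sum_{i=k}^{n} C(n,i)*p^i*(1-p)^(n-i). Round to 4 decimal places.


k = 3, n = 3, p = 0.9546
i=3: C(3,3)=1 * 0.9546^3 * 0.0454^0 = 0.8699
R = sum of terms = 0.8699

0.8699


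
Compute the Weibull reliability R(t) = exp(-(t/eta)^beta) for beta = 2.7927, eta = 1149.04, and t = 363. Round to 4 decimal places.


beta = 2.7927, eta = 1149.04, t = 363
t/eta = 363 / 1149.04 = 0.3159
(t/eta)^beta = 0.3159^2.7927 = 0.04
R(t) = exp(-0.04)
R(t) = 0.9608

0.9608


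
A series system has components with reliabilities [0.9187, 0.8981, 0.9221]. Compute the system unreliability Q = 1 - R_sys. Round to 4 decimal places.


Components: [0.9187, 0.8981, 0.9221]
After component 1: product = 0.9187
After component 2: product = 0.8251
After component 3: product = 0.7608
R_sys = 0.7608
Q = 1 - 0.7608 = 0.2392

0.2392


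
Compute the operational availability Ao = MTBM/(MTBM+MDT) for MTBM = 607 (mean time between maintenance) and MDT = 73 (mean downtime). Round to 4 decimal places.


MTBM = 607
MDT = 73
MTBM + MDT = 680
Ao = 607 / 680
Ao = 0.8926

0.8926


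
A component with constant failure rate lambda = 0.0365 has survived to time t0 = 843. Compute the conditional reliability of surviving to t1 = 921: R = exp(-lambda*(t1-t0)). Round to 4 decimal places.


lambda = 0.0365
t0 = 843, t1 = 921
t1 - t0 = 78
lambda * (t1-t0) = 0.0365 * 78 = 2.847
R = exp(-2.847)
R = 0.058

0.058


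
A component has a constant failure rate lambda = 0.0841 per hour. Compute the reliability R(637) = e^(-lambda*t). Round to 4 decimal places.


lambda = 0.0841
t = 637
lambda * t = 53.5717
R(t) = e^(-53.5717)
R(t) = 0.0

0.0


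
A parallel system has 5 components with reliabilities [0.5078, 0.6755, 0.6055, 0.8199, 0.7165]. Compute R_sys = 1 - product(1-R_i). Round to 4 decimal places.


Components: [0.5078, 0.6755, 0.6055, 0.8199, 0.7165]
(1 - 0.5078) = 0.4922, running product = 0.4922
(1 - 0.6755) = 0.3245, running product = 0.1597
(1 - 0.6055) = 0.3945, running product = 0.063
(1 - 0.8199) = 0.1801, running product = 0.0113
(1 - 0.7165) = 0.2835, running product = 0.0032
Product of (1-R_i) = 0.0032
R_sys = 1 - 0.0032 = 0.9968

0.9968


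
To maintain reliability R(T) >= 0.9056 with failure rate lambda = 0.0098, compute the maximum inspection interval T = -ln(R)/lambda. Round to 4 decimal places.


R_target = 0.9056
lambda = 0.0098
-ln(0.9056) = 0.0992
T = 0.0992 / 0.0098
T = 10.1181

10.1181


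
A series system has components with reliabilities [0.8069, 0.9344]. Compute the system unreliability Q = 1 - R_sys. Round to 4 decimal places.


Components: [0.8069, 0.9344]
After component 1: product = 0.8069
After component 2: product = 0.754
R_sys = 0.754
Q = 1 - 0.754 = 0.246

0.246


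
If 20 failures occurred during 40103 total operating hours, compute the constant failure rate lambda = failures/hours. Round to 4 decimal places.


failures = 20
total_hours = 40103
lambda = 20 / 40103
lambda = 0.0005

0.0005


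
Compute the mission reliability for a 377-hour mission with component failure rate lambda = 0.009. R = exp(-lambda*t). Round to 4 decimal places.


lambda = 0.009
mission_time = 377
lambda * t = 0.009 * 377 = 3.393
R = exp(-3.393)
R = 0.0336

0.0336


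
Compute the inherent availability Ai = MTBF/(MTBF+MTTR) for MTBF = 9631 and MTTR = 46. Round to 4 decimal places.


MTBF = 9631
MTTR = 46
MTBF + MTTR = 9677
Ai = 9631 / 9677
Ai = 0.9952

0.9952


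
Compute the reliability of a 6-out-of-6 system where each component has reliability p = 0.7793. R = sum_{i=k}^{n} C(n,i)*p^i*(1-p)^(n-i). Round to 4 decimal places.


k = 6, n = 6, p = 0.7793
i=6: C(6,6)=1 * 0.7793^6 * 0.2207^0 = 0.224
R = sum of terms = 0.224

0.224


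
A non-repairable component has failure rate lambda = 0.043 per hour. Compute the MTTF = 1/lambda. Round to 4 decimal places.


lambda = 0.043
MTTF = 1 / 0.043
MTTF = 23.2558

23.2558


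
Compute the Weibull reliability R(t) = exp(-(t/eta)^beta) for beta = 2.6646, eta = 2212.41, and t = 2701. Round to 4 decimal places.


beta = 2.6646, eta = 2212.41, t = 2701
t/eta = 2701 / 2212.41 = 1.2208
(t/eta)^beta = 1.2208^2.6646 = 1.7018
R(t) = exp(-1.7018)
R(t) = 0.1824

0.1824


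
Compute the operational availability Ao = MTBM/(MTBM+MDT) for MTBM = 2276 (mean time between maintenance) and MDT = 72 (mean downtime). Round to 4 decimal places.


MTBM = 2276
MDT = 72
MTBM + MDT = 2348
Ao = 2276 / 2348
Ao = 0.9693

0.9693


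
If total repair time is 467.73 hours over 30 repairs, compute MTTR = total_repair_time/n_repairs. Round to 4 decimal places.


total_repair_time = 467.73
n_repairs = 30
MTTR = 467.73 / 30
MTTR = 15.591

15.591


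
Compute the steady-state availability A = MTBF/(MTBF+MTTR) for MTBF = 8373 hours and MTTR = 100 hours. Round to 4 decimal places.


MTBF = 8373
MTTR = 100
MTBF + MTTR = 8473
A = 8373 / 8473
A = 0.9882

0.9882


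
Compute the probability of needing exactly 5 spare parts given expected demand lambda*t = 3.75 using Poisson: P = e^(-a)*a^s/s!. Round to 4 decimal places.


a = 3.75, s = 5
e^(-a) = e^(-3.75) = 0.0235
a^s = 3.75^5 = 741.5771
s! = 120
P = 0.0235 * 741.5771 / 120
P = 0.1453

0.1453


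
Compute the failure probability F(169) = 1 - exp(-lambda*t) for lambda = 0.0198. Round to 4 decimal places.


lambda = 0.0198, t = 169
lambda * t = 3.3462
exp(-3.3462) = 0.0352
F(t) = 1 - 0.0352
F(t) = 0.9648

0.9648


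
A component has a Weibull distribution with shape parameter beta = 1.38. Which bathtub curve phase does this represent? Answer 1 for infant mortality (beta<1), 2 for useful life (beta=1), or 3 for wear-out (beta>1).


beta = 1.38
Compare beta to 1:
beta < 1 => infant mortality (phase 1)
beta = 1 => useful life (phase 2)
beta > 1 => wear-out (phase 3)
Since beta = 1.38, this is wear-out (increasing failure rate)
Phase = 3

3


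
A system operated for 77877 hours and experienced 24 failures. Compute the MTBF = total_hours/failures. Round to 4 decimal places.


total_hours = 77877
failures = 24
MTBF = 77877 / 24
MTBF = 3244.875

3244.875
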